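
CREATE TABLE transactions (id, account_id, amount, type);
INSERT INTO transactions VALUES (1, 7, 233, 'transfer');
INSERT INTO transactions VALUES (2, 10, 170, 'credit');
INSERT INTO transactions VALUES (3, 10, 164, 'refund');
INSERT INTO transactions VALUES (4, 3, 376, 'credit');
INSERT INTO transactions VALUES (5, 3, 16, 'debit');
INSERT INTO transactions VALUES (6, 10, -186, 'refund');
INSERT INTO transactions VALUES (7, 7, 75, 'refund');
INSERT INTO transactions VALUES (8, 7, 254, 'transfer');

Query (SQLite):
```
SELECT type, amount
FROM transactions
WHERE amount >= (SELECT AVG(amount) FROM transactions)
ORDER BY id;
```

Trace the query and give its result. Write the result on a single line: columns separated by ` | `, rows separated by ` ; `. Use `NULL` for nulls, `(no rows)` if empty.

Scalar subquery: AVG(amount) over all transactions rows = 137.75.
Keep rows where amount >= that value.

transfer | 233 ; credit | 170 ; refund | 164 ; credit | 376 ; transfer | 254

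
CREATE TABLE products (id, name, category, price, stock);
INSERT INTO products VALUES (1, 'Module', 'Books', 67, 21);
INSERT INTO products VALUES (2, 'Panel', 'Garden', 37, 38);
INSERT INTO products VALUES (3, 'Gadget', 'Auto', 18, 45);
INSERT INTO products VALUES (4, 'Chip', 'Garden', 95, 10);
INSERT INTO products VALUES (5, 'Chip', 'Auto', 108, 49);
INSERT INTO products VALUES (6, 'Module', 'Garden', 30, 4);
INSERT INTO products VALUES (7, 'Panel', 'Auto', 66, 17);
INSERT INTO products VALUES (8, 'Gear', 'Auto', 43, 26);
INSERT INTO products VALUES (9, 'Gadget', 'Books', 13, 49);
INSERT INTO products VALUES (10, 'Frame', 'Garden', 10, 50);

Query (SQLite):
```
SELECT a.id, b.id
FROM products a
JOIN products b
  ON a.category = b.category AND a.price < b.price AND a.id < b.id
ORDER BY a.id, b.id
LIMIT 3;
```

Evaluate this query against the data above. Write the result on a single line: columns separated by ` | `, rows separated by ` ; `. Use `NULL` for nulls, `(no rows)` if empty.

2 | 4 ; 3 | 5 ; 3 | 7

Pairs (a,b) with same category, a.price < b.price, a.id < b.id.
category groups: Auto:{3,5,7,8} Books:{1,9} Garden:{2,4,6,10}
Ordered by (a.id, b.id); first 3.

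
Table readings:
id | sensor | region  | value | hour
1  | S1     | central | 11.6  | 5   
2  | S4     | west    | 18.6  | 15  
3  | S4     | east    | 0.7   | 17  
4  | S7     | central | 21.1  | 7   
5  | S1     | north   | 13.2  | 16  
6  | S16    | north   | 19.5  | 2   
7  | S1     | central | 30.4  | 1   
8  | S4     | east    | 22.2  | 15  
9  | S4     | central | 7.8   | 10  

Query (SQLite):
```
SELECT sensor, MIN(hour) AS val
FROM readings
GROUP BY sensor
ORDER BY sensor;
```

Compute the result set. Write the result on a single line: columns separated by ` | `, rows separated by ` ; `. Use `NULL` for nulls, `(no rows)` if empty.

S1 | 1 ; S16 | 2 ; S4 | 10 ; S7 | 7

Partition readings by sensor; compute MIN(hour) within each group.
  S1: ids {1, 5, 7} → MIN(hour)=1
  S16: ids {6} → MIN(hour)=2
  S4: ids {2, 3, 8, 9} → MIN(hour)=10
  S7: ids {4} → MIN(hour)=7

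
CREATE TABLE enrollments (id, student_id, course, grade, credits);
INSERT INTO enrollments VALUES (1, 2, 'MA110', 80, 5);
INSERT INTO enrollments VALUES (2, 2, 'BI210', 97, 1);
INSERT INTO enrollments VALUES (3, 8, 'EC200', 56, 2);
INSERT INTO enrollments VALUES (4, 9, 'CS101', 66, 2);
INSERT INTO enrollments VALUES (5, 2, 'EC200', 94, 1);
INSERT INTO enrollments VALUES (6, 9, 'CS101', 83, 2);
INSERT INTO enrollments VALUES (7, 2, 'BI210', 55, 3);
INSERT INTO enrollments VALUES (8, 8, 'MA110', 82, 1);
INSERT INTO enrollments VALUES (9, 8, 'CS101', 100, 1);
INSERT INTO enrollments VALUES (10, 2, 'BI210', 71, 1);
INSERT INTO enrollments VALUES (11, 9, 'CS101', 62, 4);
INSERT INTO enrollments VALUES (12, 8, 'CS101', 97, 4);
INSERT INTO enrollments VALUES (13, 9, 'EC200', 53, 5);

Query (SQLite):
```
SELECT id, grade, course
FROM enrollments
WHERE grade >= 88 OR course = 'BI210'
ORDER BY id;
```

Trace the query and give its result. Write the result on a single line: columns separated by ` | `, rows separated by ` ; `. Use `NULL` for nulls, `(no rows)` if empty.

2 | 97 | BI210 ; 5 | 94 | EC200 ; 7 | 55 | BI210 ; 9 | 100 | CS101 ; 10 | 71 | BI210 ; 12 | 97 | CS101

grade >= 88: ids {2, 5, 9, 12}
course = 'BI210': ids {2, 7, 10}
Combine with OR.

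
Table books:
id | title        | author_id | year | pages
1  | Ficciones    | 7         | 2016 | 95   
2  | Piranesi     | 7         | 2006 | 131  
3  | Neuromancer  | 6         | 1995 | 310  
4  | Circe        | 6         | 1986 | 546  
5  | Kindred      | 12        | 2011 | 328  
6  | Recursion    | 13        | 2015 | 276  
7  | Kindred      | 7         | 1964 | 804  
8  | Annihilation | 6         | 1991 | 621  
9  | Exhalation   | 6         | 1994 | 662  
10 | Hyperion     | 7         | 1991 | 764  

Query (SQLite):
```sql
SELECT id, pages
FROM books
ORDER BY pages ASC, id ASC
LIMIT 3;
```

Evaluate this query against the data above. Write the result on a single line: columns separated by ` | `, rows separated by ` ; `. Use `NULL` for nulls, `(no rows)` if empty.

Sort by pages asc, tiebreak id asc: (95, id=1), (131, id=2), (276, id=6), (310, id=3), (328, id=5), (546, id=4) …. Take first 3.

1 | 95 ; 2 | 131 ; 6 | 276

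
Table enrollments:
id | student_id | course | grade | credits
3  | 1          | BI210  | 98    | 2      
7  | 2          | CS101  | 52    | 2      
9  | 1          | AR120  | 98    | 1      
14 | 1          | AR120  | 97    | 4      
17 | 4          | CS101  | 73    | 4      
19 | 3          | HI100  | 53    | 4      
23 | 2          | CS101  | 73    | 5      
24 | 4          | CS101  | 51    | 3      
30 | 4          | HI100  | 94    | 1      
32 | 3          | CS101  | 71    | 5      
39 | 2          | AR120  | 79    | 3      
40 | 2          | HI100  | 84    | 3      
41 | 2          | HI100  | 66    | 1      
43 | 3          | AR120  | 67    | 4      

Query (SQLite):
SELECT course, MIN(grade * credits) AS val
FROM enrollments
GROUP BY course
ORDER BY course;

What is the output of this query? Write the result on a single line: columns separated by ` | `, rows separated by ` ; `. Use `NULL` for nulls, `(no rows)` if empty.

For each row compute grade * credits.
Group by course; take MIN of the expression per group.
  AR120: ids {9, 14, 39, 43} → MIN(grade * credits)=98
  BI210: ids {3} → MIN(grade * credits)=196
  CS101: ids {7, 17, 23, 24, 32} → MIN(grade * credits)=104
  HI100: ids {19, 30, 40, 41} → MIN(grade * credits)=66

AR120 | 98 ; BI210 | 196 ; CS101 | 104 ; HI100 | 66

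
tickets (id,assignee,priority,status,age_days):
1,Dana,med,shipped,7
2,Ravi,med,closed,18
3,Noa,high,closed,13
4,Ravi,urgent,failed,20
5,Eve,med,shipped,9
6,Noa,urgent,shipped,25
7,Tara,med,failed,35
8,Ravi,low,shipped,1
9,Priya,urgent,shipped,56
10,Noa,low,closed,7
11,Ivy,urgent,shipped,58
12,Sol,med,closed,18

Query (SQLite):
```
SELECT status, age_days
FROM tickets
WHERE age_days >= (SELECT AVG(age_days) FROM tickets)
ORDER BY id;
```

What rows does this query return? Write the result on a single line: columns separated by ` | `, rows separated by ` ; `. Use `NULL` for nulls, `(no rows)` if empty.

Scalar subquery: AVG(age_days) over all tickets rows = 22.25.
Keep rows where age_days >= that value.

shipped | 25 ; failed | 35 ; shipped | 56 ; shipped | 58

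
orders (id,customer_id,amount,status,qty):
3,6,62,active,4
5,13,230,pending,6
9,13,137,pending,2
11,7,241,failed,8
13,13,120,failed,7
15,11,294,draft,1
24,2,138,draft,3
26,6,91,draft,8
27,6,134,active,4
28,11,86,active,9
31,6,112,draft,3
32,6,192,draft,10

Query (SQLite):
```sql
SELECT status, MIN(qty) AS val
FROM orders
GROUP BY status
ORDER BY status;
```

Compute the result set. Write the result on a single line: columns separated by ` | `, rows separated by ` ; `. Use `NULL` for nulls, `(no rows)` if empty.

active | 4 ; draft | 1 ; failed | 7 ; pending | 2

Partition orders by status; compute MIN(qty) within each group.
  active: ids {3, 27, 28} → MIN(qty)=4
  draft: ids {15, 24, 26, 31, 32} → MIN(qty)=1
  failed: ids {11, 13} → MIN(qty)=7
  pending: ids {5, 9} → MIN(qty)=2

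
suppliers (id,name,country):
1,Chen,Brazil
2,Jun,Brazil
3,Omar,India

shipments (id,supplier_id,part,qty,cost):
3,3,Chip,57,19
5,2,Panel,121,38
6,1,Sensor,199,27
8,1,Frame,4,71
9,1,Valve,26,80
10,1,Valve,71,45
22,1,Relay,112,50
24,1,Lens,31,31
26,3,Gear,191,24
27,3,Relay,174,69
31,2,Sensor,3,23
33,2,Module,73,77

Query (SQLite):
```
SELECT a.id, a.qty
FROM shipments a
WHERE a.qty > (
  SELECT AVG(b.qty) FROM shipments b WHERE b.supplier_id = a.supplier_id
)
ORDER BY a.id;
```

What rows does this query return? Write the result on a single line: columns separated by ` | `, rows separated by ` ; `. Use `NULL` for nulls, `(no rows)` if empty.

5 | 121 ; 6 | 199 ; 22 | 112 ; 26 | 191 ; 27 | 174 ; 33 | 73

For each shipments row a, compute AVG(qty) over rows sharing a.supplier_id.
Keep row a if a.qty > that per-group AVG.
  supplier_id=1: AVG(qty) = 73.833333
  supplier_id=2: AVG(qty) = 65.666667
  supplier_id=3: AVG(qty) = 140.666667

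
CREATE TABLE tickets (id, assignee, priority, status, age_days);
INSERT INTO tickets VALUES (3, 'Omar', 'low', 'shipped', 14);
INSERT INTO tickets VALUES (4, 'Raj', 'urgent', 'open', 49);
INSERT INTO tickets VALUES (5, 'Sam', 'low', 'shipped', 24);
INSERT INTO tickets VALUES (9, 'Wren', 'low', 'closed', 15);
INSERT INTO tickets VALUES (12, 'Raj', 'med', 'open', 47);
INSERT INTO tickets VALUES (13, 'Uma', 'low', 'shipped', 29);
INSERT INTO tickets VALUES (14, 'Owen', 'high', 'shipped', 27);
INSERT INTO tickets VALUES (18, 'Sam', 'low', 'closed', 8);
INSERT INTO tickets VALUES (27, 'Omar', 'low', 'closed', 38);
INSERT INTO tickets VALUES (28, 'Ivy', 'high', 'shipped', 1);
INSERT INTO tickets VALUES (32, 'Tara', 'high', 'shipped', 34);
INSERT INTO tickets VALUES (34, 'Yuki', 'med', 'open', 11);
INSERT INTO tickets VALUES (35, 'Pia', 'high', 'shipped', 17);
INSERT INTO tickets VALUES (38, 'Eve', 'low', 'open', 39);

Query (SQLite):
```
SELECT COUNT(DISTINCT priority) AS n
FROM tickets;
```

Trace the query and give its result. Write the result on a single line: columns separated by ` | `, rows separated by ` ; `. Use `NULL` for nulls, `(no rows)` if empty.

4

Count distinct non-NULL priority values.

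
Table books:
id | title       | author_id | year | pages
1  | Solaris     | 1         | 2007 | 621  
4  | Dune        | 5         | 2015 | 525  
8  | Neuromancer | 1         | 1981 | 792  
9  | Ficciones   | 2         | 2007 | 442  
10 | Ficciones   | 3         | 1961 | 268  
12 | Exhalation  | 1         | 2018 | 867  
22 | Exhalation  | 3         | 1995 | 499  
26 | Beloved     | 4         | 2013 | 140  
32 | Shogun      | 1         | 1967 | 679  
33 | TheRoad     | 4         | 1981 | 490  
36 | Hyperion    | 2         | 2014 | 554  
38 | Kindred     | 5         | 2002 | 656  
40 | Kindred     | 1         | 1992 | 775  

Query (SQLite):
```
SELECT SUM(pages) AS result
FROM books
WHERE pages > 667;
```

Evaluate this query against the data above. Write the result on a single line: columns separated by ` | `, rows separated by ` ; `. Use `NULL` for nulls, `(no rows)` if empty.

Rows where pages > 667 → pages values: [792, 867, 679, 775].
SUM of non-NULL values = 3113.

3113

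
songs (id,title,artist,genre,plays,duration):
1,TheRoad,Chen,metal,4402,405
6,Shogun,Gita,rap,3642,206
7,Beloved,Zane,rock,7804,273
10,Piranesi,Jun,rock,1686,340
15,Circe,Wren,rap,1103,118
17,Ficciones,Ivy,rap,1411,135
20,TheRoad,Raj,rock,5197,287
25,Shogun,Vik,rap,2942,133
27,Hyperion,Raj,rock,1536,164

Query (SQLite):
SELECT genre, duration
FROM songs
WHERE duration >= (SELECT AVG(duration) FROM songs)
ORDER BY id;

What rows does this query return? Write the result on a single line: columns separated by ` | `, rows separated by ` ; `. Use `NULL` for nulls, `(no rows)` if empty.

metal | 405 ; rock | 273 ; rock | 340 ; rock | 287

Scalar subquery: AVG(duration) over all songs rows = 229.0.
Keep rows where duration >= that value.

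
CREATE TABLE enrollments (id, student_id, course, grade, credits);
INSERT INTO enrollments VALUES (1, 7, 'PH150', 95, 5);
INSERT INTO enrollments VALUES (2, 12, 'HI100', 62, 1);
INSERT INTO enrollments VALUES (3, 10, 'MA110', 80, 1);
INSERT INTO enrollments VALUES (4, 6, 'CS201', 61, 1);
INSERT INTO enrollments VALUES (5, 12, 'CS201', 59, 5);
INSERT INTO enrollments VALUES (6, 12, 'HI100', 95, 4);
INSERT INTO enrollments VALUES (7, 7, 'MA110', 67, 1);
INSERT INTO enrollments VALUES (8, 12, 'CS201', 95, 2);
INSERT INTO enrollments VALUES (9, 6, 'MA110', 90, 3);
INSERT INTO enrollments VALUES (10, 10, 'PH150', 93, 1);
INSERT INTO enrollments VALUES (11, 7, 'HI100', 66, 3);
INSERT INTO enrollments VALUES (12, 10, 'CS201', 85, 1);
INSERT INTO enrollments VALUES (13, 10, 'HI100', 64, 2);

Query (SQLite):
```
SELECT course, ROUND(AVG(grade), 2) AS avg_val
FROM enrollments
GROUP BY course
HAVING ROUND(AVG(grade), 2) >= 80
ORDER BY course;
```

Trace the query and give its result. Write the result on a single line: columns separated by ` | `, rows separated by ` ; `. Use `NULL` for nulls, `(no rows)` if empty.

PH150 | 94

Partition enrollments by course; compute ROUND(AVG(grade), 2) within each group.
HAVING: keep groups where ROUND(AVG(grade), 2) >= 80.
  CS201: ids {4, 5, 8, 12} → ROUND(AVG(grade), 2)=75
  HI100: ids {2, 6, 11, 13} → ROUND(AVG(grade), 2)=71.75
  MA110: ids {3, 7, 9} → ROUND(AVG(grade), 2)=79
  PH150: ids {1, 10} → ROUND(AVG(grade), 2)=94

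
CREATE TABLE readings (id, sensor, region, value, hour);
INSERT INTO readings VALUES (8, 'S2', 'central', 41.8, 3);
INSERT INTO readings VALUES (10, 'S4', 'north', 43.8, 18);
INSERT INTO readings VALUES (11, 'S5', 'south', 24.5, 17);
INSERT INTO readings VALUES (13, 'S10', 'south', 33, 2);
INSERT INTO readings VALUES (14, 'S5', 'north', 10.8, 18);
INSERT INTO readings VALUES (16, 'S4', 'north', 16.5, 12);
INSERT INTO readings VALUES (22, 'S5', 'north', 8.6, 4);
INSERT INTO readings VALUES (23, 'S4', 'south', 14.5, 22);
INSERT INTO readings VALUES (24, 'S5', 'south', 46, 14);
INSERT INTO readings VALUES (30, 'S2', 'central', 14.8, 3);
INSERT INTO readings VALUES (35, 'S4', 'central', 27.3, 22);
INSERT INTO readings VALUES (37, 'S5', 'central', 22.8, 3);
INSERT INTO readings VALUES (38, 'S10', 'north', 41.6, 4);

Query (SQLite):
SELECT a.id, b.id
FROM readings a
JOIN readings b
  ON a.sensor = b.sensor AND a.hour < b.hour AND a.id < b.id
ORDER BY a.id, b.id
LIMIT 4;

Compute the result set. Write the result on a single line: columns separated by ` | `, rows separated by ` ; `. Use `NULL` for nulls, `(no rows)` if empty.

Pairs (a,b) with same sensor, a.hour < b.hour, a.id < b.id.
sensor groups: S10:{13,38} S2:{8,30} S4:{10,16,23,35} S5:{11,14,22,24,37}
Ordered by (a.id, b.id); first 4.

10 | 23 ; 10 | 35 ; 11 | 14 ; 13 | 38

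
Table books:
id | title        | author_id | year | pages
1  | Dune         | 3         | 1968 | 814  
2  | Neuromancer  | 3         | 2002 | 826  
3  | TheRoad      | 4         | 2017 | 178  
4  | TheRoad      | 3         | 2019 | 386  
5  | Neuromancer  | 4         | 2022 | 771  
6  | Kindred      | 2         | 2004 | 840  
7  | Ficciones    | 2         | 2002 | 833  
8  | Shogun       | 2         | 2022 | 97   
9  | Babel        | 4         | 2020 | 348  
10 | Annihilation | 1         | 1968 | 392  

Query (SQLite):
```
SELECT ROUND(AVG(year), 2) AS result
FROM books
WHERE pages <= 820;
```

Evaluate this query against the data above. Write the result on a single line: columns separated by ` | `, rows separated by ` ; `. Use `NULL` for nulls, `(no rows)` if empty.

2005.14

Rows where pages <= 820 → year values: [1968, 2017, 2019, 2022, 2022, 2020, 1968].
AVG = 14036 / 7 (rounded to 2 dp).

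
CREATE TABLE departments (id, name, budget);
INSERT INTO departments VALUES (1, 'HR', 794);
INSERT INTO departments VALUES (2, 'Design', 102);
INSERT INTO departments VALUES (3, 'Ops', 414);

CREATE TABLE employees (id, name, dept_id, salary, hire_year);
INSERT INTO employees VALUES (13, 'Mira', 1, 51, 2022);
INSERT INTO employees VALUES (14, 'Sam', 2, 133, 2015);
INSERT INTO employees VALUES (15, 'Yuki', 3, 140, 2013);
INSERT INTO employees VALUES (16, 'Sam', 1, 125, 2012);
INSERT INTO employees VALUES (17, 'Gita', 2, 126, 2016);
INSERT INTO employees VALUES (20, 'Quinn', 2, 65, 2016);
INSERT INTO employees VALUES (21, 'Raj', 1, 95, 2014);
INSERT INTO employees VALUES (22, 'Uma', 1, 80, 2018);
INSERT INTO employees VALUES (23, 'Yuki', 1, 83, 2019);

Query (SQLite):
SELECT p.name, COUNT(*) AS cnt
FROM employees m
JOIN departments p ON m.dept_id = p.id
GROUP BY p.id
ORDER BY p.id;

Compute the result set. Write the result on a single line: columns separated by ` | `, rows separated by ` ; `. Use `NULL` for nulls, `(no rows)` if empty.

HR | 5 ; Design | 3 ; Ops | 1

Join each employees row to its departments via dept_id.
Group joined rows by departments.id; compute COUNT(*) per group.
  1: ids {13, 16, 21, 22, 23} → COUNT(*)=5
  2: ids {14, 17, 20} → COUNT(*)=3
  3: ids {15} → COUNT(*)=1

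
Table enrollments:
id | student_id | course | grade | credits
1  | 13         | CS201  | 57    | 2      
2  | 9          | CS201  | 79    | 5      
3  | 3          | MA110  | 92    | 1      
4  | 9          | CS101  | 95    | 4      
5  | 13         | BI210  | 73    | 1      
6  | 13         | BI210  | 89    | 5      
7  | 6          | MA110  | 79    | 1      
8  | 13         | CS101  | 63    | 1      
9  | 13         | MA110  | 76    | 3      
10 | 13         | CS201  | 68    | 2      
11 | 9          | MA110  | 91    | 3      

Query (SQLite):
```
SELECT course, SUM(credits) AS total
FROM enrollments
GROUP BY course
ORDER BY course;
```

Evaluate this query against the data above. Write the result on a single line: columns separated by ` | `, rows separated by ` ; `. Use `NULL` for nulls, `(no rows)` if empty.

BI210 | 6 ; CS101 | 5 ; CS201 | 9 ; MA110 | 8

Partition enrollments by course; compute SUM(credits) within each group.
  BI210: ids {5, 6} → SUM(credits)=6
  CS101: ids {4, 8} → SUM(credits)=5
  CS201: ids {1, 2, 10} → SUM(credits)=9
  MA110: ids {3, 7, 9, 11} → SUM(credits)=8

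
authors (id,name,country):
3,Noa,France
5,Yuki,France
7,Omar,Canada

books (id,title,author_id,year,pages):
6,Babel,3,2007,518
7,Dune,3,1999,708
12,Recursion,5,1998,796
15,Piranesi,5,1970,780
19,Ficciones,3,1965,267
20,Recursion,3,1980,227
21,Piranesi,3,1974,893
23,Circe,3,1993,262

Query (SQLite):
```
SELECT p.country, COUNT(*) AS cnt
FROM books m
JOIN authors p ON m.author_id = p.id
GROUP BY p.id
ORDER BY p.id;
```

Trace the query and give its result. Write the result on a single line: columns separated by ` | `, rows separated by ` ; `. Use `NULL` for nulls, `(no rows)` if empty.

France | 6 ; France | 2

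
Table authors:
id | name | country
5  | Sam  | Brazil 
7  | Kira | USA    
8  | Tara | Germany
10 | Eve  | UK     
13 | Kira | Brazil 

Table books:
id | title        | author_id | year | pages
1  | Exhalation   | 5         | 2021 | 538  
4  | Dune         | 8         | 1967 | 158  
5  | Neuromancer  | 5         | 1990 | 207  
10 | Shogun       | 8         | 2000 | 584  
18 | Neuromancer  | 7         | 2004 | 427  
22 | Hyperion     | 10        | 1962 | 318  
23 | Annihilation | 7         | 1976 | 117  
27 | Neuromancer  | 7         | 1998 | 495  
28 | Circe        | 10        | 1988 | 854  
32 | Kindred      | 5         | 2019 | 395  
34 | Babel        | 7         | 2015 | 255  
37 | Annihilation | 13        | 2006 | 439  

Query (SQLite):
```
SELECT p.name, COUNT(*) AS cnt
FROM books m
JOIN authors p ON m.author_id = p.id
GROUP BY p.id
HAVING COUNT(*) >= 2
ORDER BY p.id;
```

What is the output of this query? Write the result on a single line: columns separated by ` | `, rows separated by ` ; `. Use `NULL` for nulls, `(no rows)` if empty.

Sam | 3 ; Kira | 4 ; Tara | 2 ; Eve | 2

Join each books row to its authors via author_id.
Group joined rows by authors.id; compute COUNT(*) per group.
HAVING: keep groups with count ≥ 2.
  5: ids {1, 5, 32} → COUNT(*)=3
  7: ids {18, 23, 27, 34} → COUNT(*)=4
  8: ids {4, 10} → COUNT(*)=2
  10: ids {22, 28} → COUNT(*)=2
  13: ids {37} → COUNT(*)=1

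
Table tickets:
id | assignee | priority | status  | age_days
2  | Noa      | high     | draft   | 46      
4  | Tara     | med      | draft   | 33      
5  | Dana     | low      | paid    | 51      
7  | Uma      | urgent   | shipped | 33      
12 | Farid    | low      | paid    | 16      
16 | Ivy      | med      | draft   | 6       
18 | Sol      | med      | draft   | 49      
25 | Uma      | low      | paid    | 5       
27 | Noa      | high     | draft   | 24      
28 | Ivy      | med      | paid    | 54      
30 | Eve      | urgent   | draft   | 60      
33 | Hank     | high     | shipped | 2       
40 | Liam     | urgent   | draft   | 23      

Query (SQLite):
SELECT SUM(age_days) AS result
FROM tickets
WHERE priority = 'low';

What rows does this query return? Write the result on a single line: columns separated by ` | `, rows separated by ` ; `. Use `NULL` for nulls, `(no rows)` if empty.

72

Rows where priority='low' → age_days values: [51, 16, 5].
SUM of non-NULL values = 72.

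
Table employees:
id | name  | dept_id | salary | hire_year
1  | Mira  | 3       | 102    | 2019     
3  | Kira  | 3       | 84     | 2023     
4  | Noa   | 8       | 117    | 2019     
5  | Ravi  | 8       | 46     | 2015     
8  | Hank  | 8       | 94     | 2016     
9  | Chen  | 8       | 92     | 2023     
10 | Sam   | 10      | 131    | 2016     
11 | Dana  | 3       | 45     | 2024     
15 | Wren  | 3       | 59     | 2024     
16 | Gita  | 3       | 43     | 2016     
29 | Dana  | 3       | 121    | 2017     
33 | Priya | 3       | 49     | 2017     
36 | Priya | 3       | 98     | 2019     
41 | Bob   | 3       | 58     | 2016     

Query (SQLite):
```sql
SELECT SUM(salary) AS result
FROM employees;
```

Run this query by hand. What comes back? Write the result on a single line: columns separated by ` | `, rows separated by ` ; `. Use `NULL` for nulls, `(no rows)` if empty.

All salary values: [102, 84, 117, 46, 94, 92, 131, 45, 59, 43, 121, 49, 98, 58].
SUM of non-NULL values = 1139.

1139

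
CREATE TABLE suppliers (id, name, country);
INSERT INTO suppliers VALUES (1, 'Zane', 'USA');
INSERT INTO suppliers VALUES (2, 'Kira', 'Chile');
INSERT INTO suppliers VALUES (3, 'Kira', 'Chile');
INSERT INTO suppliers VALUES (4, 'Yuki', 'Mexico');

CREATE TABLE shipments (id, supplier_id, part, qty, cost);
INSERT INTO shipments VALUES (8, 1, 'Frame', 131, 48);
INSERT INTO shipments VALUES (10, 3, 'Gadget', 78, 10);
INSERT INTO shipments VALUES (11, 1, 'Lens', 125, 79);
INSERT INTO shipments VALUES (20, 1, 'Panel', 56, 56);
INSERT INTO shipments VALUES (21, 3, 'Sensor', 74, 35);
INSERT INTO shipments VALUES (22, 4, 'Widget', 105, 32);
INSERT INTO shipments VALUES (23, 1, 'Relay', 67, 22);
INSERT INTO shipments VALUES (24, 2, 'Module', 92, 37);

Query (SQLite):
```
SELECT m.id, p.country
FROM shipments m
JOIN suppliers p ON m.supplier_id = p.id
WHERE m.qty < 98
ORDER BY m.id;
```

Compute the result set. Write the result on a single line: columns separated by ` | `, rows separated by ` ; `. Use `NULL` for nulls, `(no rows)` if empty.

10 | Chile ; 20 | USA ; 21 | Chile ; 23 | USA ; 24 | Chile

Each shipments row matches the suppliers row where supplier_id = suppliers.id.
Then keep rows with m.qty < 98.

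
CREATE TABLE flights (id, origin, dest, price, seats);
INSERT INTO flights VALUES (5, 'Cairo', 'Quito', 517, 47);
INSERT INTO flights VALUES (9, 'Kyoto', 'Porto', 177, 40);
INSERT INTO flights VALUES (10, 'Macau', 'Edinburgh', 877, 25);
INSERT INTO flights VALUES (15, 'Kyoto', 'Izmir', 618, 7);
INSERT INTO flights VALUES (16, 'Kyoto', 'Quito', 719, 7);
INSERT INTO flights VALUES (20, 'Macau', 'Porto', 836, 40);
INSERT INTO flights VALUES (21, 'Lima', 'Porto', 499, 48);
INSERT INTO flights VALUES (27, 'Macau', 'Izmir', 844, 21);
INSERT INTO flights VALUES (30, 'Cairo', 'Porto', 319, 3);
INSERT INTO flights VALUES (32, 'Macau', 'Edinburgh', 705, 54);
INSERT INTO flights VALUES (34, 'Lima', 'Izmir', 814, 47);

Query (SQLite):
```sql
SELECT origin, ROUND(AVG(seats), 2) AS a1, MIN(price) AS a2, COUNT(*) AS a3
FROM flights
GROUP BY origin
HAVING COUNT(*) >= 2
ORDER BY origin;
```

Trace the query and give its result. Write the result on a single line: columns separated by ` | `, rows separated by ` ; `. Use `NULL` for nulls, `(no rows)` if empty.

Group flights by origin.
Per group compute: ROUND(AVG(seats), 2), MIN(price), COUNT(*).
HAVING: drop groups with fewer than 2 rows.
  Cairo: ids {5, 30} → ROUND(AVG(seats), 2)=25, MIN(price)=319, COUNT(*)=2
  Kyoto: ids {9, 15, 16} → ROUND(AVG(seats), 2)=18, MIN(price)=177, COUNT(*)=3
  Lima: ids {21, 34} → ROUND(AVG(seats), 2)=47.5, MIN(price)=499, COUNT(*)=2
  Macau: ids {10, 20, 27, 32} → ROUND(AVG(seats), 2)=35, MIN(price)=705, COUNT(*)=4

Cairo | 25 | 319 | 2 ; Kyoto | 18 | 177 | 3 ; Lima | 47.5 | 499 | 2 ; Macau | 35 | 705 | 4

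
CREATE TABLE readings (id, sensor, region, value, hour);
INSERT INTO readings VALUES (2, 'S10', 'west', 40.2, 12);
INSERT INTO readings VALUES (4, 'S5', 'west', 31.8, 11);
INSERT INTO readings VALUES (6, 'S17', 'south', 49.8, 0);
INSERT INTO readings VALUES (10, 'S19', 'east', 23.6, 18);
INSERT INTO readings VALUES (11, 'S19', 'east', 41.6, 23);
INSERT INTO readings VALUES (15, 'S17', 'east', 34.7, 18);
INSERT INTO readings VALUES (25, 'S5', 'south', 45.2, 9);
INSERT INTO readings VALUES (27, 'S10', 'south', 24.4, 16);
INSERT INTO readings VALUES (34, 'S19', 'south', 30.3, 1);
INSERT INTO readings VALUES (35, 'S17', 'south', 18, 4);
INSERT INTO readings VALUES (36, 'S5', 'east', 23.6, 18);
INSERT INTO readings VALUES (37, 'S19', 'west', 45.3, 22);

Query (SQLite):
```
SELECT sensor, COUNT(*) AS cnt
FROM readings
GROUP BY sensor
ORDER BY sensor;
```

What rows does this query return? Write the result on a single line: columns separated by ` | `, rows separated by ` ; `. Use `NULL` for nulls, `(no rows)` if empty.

Partition readings by sensor; compute COUNT(*) within each group.
  S10: ids {2, 27} → COUNT(*)=2
  S17: ids {6, 15, 35} → COUNT(*)=3
  S19: ids {10, 11, 34, 37} → COUNT(*)=4
  S5: ids {4, 25, 36} → COUNT(*)=3

S10 | 2 ; S17 | 3 ; S19 | 4 ; S5 | 3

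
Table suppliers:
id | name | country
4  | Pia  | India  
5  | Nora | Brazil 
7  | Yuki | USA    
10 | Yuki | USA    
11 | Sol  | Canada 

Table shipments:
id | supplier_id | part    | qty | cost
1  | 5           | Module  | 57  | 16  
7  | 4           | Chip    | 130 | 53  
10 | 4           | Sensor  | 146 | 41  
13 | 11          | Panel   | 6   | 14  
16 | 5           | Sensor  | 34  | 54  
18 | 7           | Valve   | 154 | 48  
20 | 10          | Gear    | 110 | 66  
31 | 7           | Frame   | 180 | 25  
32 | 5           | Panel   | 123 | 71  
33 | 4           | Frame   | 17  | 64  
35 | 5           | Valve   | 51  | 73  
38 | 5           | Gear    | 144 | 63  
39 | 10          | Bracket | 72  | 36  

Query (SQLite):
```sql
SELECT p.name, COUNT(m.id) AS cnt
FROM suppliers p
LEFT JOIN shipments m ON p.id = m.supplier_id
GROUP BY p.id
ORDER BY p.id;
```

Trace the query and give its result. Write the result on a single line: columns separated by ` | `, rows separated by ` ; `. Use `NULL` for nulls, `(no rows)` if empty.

LEFT JOIN keeps every suppliers row; unmatched ones get NULL for shipments columns.
Group by suppliers.id and compute COUNT(m.id). COUNT(col) of an all-NULL group is 0.
  4: ids {7, 10, 33} → COUNT(m.id)=3
  5: ids {1, 16, 32, 35, 38} → COUNT(m.id)=5
  7: ids {18, 31} → COUNT(m.id)=2
  10: ids {20, 39} → COUNT(m.id)=2
  11: ids {13} → COUNT(m.id)=1

Pia | 3 ; Nora | 5 ; Yuki | 2 ; Yuki | 2 ; Sol | 1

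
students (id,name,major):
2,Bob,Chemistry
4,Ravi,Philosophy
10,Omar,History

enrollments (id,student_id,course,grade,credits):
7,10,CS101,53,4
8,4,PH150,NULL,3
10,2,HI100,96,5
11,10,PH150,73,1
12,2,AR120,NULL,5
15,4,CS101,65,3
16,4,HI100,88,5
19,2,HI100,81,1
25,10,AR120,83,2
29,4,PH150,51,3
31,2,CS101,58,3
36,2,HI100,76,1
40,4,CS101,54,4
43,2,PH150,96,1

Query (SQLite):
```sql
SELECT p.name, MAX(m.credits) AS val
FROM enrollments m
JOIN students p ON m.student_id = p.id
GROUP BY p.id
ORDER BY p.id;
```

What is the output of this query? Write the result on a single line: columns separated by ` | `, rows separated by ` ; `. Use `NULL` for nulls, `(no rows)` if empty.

Bob | 5 ; Ravi | 5 ; Omar | 4

Join each enrollments row to its students via student_id.
Group joined rows by students.id; compute MAX(m.credits) per group.
  2: ids {10, 12, 19, 31, 36, 43} → MAX(m.credits)=5
  4: ids {8, 15, 16, 29, 40} → MAX(m.credits)=5
  10: ids {7, 11, 25} → MAX(m.credits)=4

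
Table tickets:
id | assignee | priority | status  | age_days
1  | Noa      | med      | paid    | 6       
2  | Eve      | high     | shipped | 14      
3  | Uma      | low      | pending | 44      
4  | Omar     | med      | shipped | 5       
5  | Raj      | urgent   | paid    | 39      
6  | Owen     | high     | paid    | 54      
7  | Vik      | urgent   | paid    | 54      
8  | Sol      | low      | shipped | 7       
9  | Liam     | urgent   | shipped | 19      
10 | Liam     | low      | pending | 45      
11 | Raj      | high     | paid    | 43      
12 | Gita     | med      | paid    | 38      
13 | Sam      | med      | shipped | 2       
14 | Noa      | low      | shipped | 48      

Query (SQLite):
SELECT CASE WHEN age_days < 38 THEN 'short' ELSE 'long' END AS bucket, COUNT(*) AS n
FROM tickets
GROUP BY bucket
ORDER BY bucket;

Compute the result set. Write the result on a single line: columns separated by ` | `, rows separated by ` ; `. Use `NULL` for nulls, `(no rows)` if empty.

long | 8 ; short | 6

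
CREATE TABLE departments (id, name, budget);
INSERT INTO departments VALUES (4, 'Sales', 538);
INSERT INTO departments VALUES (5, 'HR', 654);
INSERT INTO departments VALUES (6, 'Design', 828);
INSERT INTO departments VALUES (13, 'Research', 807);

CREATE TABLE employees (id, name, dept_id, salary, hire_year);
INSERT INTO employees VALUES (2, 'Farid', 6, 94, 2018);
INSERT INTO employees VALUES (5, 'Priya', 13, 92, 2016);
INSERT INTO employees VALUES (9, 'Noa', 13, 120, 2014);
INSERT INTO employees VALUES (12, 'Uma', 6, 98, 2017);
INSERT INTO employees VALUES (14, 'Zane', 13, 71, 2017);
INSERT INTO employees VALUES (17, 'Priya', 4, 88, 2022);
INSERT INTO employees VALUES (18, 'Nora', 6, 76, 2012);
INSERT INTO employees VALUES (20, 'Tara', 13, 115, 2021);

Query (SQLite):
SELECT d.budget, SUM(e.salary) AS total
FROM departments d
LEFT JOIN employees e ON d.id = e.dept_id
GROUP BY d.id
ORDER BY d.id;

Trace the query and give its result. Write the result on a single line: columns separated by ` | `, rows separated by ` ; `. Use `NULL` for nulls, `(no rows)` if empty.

538 | 88 ; 654 | NULL ; 828 | 268 ; 807 | 398

LEFT JOIN keeps every departments row; unmatched ones get NULL for employees columns.
Group by departments.id and compute SUM(e.salary). SUM over an all-NULL group is NULL.
  4: ids {17} → SUM(e.salary)=88
  5: ids {—} → SUM(e.salary)=NULL
  6: ids {2, 12, 18} → SUM(e.salary)=268
  13: ids {5, 9, 14, 20} → SUM(e.salary)=398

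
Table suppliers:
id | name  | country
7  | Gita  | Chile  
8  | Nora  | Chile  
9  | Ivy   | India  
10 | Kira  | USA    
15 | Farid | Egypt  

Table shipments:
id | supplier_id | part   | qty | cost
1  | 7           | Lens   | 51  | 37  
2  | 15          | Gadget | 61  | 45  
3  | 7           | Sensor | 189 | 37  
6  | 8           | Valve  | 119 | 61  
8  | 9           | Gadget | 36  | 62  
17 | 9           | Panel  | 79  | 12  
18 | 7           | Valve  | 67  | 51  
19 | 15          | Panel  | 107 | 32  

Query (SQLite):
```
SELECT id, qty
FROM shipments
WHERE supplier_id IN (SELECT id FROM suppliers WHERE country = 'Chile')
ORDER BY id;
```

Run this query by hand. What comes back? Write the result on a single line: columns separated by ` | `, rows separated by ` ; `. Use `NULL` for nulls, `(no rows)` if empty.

1 | 51 ; 3 | 189 ; 6 | 119 ; 18 | 67

Inner query: suppliers.id where country = 'Chile'.
Outer: keep shipments rows whose supplier_id is in that set.
Inner query → {7, 8}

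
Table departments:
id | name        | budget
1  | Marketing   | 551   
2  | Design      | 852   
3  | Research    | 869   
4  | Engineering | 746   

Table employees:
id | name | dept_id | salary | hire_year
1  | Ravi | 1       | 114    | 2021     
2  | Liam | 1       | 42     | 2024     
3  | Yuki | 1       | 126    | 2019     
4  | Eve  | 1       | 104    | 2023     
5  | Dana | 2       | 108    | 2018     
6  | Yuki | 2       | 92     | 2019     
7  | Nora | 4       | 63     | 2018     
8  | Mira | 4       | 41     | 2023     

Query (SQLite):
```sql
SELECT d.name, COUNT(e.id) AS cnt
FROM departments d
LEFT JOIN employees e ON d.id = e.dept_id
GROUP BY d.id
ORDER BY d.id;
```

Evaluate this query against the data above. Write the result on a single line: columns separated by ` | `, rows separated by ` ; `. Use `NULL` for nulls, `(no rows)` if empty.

LEFT JOIN keeps every departments row; unmatched ones get NULL for employees columns.
Group by departments.id and compute COUNT(e.id). COUNT(col) of an all-NULL group is 0.
  1: ids {1, 2, 3, 4} → COUNT(e.id)=4
  2: ids {5, 6} → COUNT(e.id)=2
  3: ids {—} → COUNT(e.id)=0
  4: ids {7, 8} → COUNT(e.id)=2

Marketing | 4 ; Design | 2 ; Research | 0 ; Engineering | 2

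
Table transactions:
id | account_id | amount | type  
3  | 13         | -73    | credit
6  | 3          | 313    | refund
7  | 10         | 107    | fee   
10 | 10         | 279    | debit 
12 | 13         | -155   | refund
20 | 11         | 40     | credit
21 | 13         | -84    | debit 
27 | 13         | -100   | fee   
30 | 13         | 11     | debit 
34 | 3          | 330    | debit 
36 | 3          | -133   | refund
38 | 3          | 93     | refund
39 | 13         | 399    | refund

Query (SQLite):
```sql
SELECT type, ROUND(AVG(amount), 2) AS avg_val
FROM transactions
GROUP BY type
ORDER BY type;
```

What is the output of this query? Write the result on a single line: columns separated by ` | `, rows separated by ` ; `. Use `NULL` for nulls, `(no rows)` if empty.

credit | -16.5 ; debit | 134 ; fee | 3.5 ; refund | 103.4

Partition transactions by type; compute ROUND(AVG(amount), 2) within each group.
  credit: ids {3, 20} → ROUND(AVG(amount), 2)=-16.5
  debit: ids {10, 21, 30, 34} → ROUND(AVG(amount), 2)=134
  fee: ids {7, 27} → ROUND(AVG(amount), 2)=3.5
  refund: ids {6, 12, 36, 38, 39} → ROUND(AVG(amount), 2)=103.4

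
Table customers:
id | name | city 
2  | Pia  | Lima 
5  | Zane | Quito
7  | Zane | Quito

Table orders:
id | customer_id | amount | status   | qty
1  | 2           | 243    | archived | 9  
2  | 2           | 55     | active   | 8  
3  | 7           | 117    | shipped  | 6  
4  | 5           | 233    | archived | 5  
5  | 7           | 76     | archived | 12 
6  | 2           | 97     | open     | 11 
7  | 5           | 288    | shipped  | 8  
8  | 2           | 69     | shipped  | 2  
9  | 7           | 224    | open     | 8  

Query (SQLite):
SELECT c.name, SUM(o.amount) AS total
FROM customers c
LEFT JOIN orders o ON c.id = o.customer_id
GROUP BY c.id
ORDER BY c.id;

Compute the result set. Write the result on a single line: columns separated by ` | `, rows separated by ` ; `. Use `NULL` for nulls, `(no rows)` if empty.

Pia | 464 ; Zane | 521 ; Zane | 417

LEFT JOIN keeps every customers row; unmatched ones get NULL for orders columns.
Group by customers.id and compute SUM(o.amount). SUM over an all-NULL group is NULL.
  2: ids {1, 2, 6, 8} → SUM(o.amount)=464
  5: ids {4, 7} → SUM(o.amount)=521
  7: ids {3, 5, 9} → SUM(o.amount)=417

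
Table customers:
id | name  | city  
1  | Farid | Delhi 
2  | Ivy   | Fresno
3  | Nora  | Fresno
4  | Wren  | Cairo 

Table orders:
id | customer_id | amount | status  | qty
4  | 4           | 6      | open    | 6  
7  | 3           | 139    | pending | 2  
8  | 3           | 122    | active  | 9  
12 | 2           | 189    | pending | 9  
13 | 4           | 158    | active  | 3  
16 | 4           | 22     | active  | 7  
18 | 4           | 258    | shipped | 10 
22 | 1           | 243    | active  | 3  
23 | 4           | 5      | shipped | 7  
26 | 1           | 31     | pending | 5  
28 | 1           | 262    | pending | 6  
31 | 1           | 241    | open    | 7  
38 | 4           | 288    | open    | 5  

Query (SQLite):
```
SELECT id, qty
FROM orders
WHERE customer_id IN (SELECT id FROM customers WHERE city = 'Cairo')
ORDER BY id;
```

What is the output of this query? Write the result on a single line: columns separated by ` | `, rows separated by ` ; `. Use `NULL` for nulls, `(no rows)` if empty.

Inner query: customers.id where city = 'Cairo'.
Outer: keep orders rows whose customer_id is in that set.
Inner query → {4}

4 | 6 ; 13 | 3 ; 16 | 7 ; 18 | 10 ; 23 | 7 ; 38 | 5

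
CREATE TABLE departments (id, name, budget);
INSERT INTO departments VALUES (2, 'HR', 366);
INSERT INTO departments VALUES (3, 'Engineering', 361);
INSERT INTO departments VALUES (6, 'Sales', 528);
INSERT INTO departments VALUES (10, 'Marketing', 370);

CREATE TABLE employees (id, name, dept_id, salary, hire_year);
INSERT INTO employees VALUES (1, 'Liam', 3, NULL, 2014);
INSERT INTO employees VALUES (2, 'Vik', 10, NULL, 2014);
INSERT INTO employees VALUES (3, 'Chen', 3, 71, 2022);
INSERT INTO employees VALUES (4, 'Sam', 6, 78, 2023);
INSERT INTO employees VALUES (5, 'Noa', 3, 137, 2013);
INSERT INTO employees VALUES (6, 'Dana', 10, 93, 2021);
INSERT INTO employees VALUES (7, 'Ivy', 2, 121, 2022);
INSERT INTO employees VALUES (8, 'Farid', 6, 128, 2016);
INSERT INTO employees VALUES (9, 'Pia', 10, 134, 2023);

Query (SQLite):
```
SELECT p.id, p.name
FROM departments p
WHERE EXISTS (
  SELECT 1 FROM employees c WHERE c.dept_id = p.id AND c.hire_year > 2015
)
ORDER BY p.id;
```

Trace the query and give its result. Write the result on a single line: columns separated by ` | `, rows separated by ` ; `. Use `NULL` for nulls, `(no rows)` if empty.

For each departments row, check whether any employees with matching dept_id has hire_year > 2015.
Keep rows where that is true.

2 | HR ; 3 | Engineering ; 6 | Sales ; 10 | Marketing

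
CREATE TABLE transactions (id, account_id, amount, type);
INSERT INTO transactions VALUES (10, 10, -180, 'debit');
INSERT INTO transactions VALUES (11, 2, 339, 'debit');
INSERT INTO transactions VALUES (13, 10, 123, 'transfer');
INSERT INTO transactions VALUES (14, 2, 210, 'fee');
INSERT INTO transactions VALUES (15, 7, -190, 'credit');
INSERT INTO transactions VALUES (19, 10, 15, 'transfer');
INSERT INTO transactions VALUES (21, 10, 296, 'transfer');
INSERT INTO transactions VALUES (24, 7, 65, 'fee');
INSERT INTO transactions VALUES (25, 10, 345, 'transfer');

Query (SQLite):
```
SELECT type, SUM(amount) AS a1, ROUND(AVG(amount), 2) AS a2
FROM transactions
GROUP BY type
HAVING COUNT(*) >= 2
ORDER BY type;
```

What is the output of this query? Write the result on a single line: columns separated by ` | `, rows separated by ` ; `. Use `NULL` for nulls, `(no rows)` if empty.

debit | 159 | 79.5 ; fee | 275 | 137.5 ; transfer | 779 | 194.75

Group transactions by type.
Per group compute: SUM(amount), ROUND(AVG(amount), 2).
HAVING: drop groups with fewer than 2 rows.
  credit: ids {15} → SUM(amount)=-190, ROUND(AVG(amount), 2)=-190
  debit: ids {10, 11} → SUM(amount)=159, ROUND(AVG(amount), 2)=79.5
  fee: ids {14, 24} → SUM(amount)=275, ROUND(AVG(amount), 2)=137.5
  transfer: ids {13, 19, 21, 25} → SUM(amount)=779, ROUND(AVG(amount), 2)=194.75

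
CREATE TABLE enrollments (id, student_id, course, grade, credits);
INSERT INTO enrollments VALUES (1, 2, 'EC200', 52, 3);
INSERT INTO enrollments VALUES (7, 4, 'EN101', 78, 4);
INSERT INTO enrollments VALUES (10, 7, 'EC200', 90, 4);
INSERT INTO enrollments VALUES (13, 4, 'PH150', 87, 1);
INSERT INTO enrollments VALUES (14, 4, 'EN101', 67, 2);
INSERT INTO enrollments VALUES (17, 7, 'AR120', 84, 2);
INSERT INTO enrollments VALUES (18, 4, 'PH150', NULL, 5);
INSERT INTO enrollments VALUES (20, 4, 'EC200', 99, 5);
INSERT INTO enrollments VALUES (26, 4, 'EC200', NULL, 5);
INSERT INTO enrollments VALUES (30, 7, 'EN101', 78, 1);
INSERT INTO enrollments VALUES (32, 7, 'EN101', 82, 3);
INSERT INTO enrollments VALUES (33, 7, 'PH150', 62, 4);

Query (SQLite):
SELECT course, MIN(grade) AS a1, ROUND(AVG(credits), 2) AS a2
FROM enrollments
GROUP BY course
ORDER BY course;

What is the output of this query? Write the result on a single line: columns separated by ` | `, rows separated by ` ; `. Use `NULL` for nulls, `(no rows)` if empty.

Group enrollments by course.
Per group compute: MIN(grade), ROUND(AVG(credits), 2).
  AR120: ids {17} → MIN(grade)=84, ROUND(AVG(credits), 2)=2
  EC200: ids {1, 10, 20, 26} → MIN(grade)=52, ROUND(AVG(credits), 2)=4.25
  EN101: ids {7, 14, 30, 32} → MIN(grade)=67, ROUND(AVG(credits), 2)=2.5
  PH150: ids {13, 18, 33} → MIN(grade)=62, ROUND(AVG(credits), 2)=3.33

AR120 | 84 | 2 ; EC200 | 52 | 4.25 ; EN101 | 67 | 2.5 ; PH150 | 62 | 3.33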